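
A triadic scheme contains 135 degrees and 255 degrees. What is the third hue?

15°

A triad spaces three hues 120° apart.
The full set is {15°, 135°, 255°}.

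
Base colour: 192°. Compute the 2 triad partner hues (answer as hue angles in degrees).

312° and 72°

192 + 120 = 312°
192 + 240 = 432 → 432 − 360 = 72°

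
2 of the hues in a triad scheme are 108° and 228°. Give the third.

348°

A triad places three hues 120° apart.
The full set through 108° is {108°, 228°, 348°}.
Given {108°, 228°}, the missing hue is 348°.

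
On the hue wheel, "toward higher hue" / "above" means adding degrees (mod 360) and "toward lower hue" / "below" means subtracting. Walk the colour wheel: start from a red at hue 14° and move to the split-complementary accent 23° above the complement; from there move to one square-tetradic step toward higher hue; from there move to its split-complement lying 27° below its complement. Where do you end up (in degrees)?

100°

14 + 203 = 217°   (split-comp 23° ↑)
217 + 90 = 307°   (square ↑)
307 + 153 = 460 → 460 − 360 = 100°   (split-comp 27° ↓)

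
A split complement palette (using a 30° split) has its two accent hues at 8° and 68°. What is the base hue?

218°

The accents sit 30° either side of the complement, so the complement is their short-arc midpoint on the wheel.
Short-arc midpoint of 8° and 68°: 38°.
Base is 180° from the complement: 38 − 180 = -142 → -142 + 360 = 218°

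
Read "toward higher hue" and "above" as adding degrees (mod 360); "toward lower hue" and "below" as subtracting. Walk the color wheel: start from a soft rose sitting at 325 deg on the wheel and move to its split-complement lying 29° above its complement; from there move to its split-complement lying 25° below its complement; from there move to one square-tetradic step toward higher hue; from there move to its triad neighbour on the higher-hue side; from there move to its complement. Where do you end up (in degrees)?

359°

+209° (split-comp 29° ↑): 325 + 209 = 534 → 534 − 360 = 174°
+155° (split-comp 25° ↓): 174 + 155 = 329°
+90° (square ↑): 329 + 90 = 419 → 419 − 360 = 59°
+120° (triadic ↑): 59 + 120 = 179°
+180° (complement): 179 + 180 = 359°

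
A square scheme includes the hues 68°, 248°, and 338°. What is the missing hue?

A square tetradic scheme places four hues every 90°.
The full set through 68° is {68°, 158°, 248°, 338°}.
Given {68°, 248°, 338°}, the missing hue is 158°.

158°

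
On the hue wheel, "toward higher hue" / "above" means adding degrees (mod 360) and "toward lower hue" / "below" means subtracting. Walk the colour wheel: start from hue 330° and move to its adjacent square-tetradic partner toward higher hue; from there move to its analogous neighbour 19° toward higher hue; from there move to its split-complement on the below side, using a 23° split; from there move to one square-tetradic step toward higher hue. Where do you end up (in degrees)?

326°

square ↑ +90°: 330 + 90 = 420 → 420 − 360 = 60°
analog 19° ↑ +19°: 60 + 19 = 79°
split-comp 23° ↓ +157°: 79 + 157 = 236°
square ↑ +90°: 236 + 90 = 326°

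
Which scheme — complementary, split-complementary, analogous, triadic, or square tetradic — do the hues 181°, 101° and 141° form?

analogous

Sort the hues: 101°, 141°, 181°.
Successive gaps around the wheel: 40°, 40°, 280°.
A run of hues at equal small steps (40°) with one large closing gap is an analogous group.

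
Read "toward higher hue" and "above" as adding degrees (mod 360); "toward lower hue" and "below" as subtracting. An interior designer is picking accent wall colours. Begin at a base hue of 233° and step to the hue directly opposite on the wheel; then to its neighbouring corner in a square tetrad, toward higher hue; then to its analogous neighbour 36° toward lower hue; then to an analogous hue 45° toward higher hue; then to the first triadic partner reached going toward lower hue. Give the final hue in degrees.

233 + 180 = 413 → 413 − 360 = 53°   (complement)
53 + 90 = 143°   (square ↑)
143 − 36 = 107°   (analog 36° ↓)
107 + 45 = 152°   (analog 45° ↑)
152 − 120 = 32°   (triadic ↓)

32°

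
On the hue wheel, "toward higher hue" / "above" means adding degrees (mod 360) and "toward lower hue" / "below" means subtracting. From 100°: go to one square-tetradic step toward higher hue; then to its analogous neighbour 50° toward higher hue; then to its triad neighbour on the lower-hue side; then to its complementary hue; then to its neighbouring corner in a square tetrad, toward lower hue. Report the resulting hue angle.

100 + 90 = 190°   (square ↑)
190 + 50 = 240°   (analog 50° ↑)
240 − 120 = 120°   (triadic ↓)
120 + 180 = 300°   (complement)
300 − 90 = 210°   (square ↓)

210°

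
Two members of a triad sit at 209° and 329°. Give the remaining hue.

89°

A triad spaces three hues 120° apart.
The full set is {89°, 209°, 329°}.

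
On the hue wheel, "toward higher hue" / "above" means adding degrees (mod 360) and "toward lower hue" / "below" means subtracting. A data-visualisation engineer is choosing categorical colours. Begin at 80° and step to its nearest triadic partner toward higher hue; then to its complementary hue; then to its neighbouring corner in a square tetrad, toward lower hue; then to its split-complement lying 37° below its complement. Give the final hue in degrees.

80 + 120 = 200°   (triadic ↑)
200 + 180 = 380 → 380 − 360 = 20°   (complement)
20 − 90 = -70 → -70 + 360 = 290°   (square ↓)
290 + 143 = 433 → 433 − 360 = 73°   (split-comp 37° ↓)

73°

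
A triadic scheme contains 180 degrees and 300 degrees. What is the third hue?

60°

A triad spaces three hues 120° apart.
The full set is {60°, 180°, 300°}.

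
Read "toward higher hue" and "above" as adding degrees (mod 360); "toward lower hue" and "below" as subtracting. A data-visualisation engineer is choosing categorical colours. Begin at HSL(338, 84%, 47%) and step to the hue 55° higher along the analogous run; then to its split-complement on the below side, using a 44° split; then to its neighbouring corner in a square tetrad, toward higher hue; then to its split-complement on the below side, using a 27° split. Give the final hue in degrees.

analog 55° ↑ +55°: 338 + 55 = 393 → 393 − 360 = 33°
split-comp 44° ↓ +136°: 33 + 136 = 169°
square ↑ +90°: 169 + 90 = 259°
split-comp 27° ↓ +153°: 259 + 153 = 412 → 412 − 360 = 52°

52°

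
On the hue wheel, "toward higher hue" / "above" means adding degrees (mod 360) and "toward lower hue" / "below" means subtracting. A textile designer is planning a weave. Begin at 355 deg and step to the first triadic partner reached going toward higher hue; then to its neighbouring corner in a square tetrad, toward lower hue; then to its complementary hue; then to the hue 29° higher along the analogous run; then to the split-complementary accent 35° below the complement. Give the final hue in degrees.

+120° (triadic ↑): 355 + 120 = 475 → 475 − 360 = 115°
−90° (square ↓): 115 − 90 = 25°
+180° (complement): 25 + 180 = 205°
+29° (analog 29° ↑): 205 + 29 = 234°
+145° (split-comp 35° ↓): 234 + 145 = 379 → 379 − 360 = 19°

19°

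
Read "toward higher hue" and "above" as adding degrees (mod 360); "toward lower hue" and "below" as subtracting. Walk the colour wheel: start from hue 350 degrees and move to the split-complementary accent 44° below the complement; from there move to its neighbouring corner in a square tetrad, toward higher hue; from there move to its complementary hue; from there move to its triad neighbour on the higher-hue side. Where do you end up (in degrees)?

156°

split-comp 44° ↓ +136°: 350 + 136 = 486 → 486 − 360 = 126°
square ↑ +90°: 126 + 90 = 216°
complement +180°: 216 + 180 = 396 → 396 − 360 = 36°
triadic ↑ +120°: 36 + 120 = 156°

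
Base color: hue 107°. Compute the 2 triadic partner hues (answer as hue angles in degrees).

A triad places three hues 120° apart.
107 + 120 = 227°
107 + 240 = 347°

227° and 347°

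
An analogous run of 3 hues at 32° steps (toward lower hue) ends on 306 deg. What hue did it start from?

2 steps of 32° (toward lower hue) give a net shift of −64°.
Start = end − shift: 306 + 64 = 370 → 370 − 360 = 10°

10°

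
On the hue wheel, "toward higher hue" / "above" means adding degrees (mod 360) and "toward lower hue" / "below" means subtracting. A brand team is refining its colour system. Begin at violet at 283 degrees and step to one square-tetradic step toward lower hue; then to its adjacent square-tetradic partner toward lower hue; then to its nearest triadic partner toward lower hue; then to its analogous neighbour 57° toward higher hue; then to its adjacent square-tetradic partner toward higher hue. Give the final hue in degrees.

283 − 90 = 193°   (square ↓)
193 − 90 = 103°   (square ↓)
103 − 120 = -17 → -17 + 360 = 343°   (triadic ↓)
343 + 57 = 400 → 400 − 360 = 40°   (analog 57° ↑)
40 + 90 = 130°   (square ↑)

130°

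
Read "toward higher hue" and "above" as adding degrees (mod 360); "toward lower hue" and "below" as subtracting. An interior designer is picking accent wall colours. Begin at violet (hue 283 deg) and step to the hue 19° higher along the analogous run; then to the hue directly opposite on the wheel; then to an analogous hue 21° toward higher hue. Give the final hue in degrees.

+19° (analog 19° ↑): 283 + 19 = 302°
+180° (complement): 302 + 180 = 482 → 482 − 360 = 122°
+21° (analog 21° ↑): 122 + 21 = 143°

143°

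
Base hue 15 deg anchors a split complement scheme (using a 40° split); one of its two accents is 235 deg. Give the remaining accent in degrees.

155°

Split-complementary hues sit 40° either side of the complement.
Complement of the base 15°: 15 + 180 = 195°
The given accent 235° is 40° one side of 195°; the other accent sits 40° the other side: 195 − 40 = 155°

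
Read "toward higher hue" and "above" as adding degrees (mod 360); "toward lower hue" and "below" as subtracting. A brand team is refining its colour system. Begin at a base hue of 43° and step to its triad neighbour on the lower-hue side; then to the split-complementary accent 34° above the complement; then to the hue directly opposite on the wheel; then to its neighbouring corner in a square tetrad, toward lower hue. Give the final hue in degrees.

227°

triadic ↓ −120°: 43 − 120 = -77 → -77 + 360 = 283°
split-comp 34° ↑ +214°: 283 + 214 = 497 → 497 − 360 = 137°
complement +180°: 137 + 180 = 317°
square ↓ −90°: 317 − 90 = 227°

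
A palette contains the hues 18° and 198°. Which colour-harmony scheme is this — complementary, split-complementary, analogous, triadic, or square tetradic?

Sort the hues: 18°, 198°.
Successive gaps around the wheel: 180°, 180°.
Two hues 180° apart are complementary.

complementary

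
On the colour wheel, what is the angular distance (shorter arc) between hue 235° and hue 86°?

149°

|235 − 86| = 149.
149 ≤ 180, so the shorter arc is 149°.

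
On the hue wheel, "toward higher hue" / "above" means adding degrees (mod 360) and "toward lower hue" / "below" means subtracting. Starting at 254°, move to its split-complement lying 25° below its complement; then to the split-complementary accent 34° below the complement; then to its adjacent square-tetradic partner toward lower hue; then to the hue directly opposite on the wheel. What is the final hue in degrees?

+155° (split-comp 25° ↓): 254 + 155 = 409 → 409 − 360 = 49°
+146° (split-comp 34° ↓): 49 + 146 = 195°
−90° (square ↓): 195 − 90 = 105°
+180° (complement): 105 + 180 = 285°

285°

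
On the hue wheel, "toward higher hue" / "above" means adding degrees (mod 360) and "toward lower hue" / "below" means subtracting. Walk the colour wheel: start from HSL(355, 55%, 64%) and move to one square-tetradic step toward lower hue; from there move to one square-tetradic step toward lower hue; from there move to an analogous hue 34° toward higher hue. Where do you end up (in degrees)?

−90° (square ↓): 355 − 90 = 265°
−90° (square ↓): 265 − 90 = 175°
+34° (analog 34° ↑): 175 + 34 = 209°

209°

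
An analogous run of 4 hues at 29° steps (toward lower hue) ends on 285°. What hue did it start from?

3 steps of 29° (toward lower hue) give a net shift of −87°.
Start = end − shift: 285 + 87 = 372 → 372 − 360 = 12°

12°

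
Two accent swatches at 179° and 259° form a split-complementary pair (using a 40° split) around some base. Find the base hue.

39°

The accents sit 40° either side of the complement, so the complement is their short-arc midpoint on the wheel.
Short-arc midpoint of 179° and 259°: 219°.
Base is 180° from the complement: 219 − 180 = 39°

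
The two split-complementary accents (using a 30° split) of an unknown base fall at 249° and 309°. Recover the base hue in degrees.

99°

The accents sit 30° either side of the complement, so the complement is their short-arc midpoint on the wheel.
Short-arc midpoint of 249° and 309°: 279°.
Base is 180° from the complement: 279 − 180 = 99°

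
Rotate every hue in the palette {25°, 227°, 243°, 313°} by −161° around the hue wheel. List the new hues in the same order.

224°, 66°, 82°, 152°

25 − 161 = -136 → -136 + 360 = 224°
227 − 161 = 66°
243 − 161 = 82°
313 − 161 = 152°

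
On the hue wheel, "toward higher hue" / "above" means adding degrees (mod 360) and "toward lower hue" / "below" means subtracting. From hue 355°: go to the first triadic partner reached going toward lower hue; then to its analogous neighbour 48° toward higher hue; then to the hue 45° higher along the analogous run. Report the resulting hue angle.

−120° (triadic ↓): 355 − 120 = 235°
+48° (analog 48° ↑): 235 + 48 = 283°
+45° (analog 45° ↑): 283 + 45 = 328°

328°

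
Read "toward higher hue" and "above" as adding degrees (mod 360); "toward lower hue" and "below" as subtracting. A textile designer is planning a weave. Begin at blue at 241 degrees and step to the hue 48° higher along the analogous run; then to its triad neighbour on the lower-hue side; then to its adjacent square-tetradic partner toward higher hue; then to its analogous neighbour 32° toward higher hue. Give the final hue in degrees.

241 + 48 = 289°   (analog 48° ↑)
289 − 120 = 169°   (triadic ↓)
169 + 90 = 259°   (square ↑)
259 + 32 = 291°   (analog 32° ↑)

291°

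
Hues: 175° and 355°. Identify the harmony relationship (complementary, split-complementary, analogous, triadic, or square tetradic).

Sort the hues: 175°, 355°.
Successive gaps around the wheel: 180°, 180°.
Two hues 180° apart are complementary.

complementary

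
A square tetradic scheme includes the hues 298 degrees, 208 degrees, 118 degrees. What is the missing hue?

28°

A square tetradic scheme places four hues every 90°.
The full set through 118° is {28°, 118°, 208°, 298°}.
Given {118°, 208°, 298°}, the missing hue is 28°.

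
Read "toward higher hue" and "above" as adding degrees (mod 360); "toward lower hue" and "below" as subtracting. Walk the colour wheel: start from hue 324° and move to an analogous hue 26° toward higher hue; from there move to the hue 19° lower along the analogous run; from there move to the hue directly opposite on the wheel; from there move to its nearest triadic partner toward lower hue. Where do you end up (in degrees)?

analog 26° ↑ +26°: 324 + 26 = 350°
analog 19° ↓ −19°: 350 − 19 = 331°
complement +180°: 331 + 180 = 511 → 511 − 360 = 151°
triadic ↓ −120°: 151 − 120 = 31°

31°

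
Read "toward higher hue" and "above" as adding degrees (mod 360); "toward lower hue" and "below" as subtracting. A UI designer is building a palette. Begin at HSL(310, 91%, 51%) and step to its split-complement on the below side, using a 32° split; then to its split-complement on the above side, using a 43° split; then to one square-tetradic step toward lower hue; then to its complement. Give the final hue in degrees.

51°

split-comp 32° ↓ +148°: 310 + 148 = 458 → 458 − 360 = 98°
split-comp 43° ↑ +223°: 98 + 223 = 321°
square ↓ −90°: 321 − 90 = 231°
complement +180°: 231 + 180 = 411 → 411 − 360 = 51°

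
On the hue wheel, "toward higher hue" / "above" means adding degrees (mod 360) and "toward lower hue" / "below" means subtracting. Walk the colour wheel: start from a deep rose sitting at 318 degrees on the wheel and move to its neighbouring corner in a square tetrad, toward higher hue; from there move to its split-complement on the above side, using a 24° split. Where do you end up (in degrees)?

252°

square ↑ +90°: 318 + 90 = 408 → 408 − 360 = 48°
split-comp 24° ↑ +204°: 48 + 204 = 252°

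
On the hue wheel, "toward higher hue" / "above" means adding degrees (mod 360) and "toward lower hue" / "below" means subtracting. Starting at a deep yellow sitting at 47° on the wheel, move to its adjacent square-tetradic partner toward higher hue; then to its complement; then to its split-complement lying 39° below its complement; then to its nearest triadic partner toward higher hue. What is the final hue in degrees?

218°

47 + 90 = 137°   (square ↑)
137 + 180 = 317°   (complement)
317 + 141 = 458 → 458 − 360 = 98°   (split-comp 39° ↓)
98 + 120 = 218°   (triadic ↑)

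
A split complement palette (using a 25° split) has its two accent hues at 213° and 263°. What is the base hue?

The accents sit 25° either side of the complement, so the complement is their short-arc midpoint on the wheel.
Short-arc midpoint of 213° and 263°: 238°.
Base is 180° from the complement: 238 − 180 = 58°

58°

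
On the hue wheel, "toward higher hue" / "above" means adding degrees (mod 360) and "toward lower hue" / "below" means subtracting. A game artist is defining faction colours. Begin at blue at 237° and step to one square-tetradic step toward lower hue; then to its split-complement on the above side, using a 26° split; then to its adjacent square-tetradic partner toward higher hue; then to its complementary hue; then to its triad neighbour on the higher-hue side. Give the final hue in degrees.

square ↓ −90°: 237 − 90 = 147°
split-comp 26° ↑ +206°: 147 + 206 = 353°
square ↑ +90°: 353 + 90 = 443 → 443 − 360 = 83°
complement +180°: 83 + 180 = 263°
triadic ↑ +120°: 263 + 120 = 383 → 383 − 360 = 23°

23°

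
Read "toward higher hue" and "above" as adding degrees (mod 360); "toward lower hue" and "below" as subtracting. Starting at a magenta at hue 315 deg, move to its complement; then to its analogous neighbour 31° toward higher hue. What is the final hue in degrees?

315 + 180 = 495 → 495 − 360 = 135°   (complement)
135 + 31 = 166°   (analog 31° ↑)

166°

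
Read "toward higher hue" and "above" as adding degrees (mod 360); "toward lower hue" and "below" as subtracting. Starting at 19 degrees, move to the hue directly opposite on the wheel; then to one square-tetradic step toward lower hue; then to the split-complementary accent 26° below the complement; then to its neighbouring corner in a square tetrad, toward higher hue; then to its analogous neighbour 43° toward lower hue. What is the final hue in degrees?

+180° (complement): 19 + 180 = 199°
−90° (square ↓): 199 − 90 = 109°
+154° (split-comp 26° ↓): 109 + 154 = 263°
+90° (square ↑): 263 + 90 = 353°
−43° (analog 43° ↓): 353 − 43 = 310°

310°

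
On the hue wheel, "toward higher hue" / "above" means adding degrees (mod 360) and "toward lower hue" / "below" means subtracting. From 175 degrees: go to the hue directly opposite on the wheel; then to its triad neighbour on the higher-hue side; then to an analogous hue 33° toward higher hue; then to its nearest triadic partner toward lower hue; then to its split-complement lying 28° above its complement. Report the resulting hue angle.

complement +180°: 175 + 180 = 355°
triadic ↑ +120°: 355 + 120 = 475 → 475 − 360 = 115°
analog 33° ↑ +33°: 115 + 33 = 148°
triadic ↓ −120°: 148 − 120 = 28°
split-comp 28° ↑ +208°: 28 + 208 = 236°

236°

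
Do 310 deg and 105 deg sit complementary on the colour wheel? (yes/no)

no

Angular distance: |310 − 105| = 205; shorter arc = 360 − 205 = 155°.
Complementary requires 180°.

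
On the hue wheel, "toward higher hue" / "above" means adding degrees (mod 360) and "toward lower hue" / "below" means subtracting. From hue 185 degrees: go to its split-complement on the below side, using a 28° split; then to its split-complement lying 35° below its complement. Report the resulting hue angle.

122°

split-comp 28° ↓ +152°: 185 + 152 = 337°
split-comp 35° ↓ +145°: 337 + 145 = 482 → 482 − 360 = 122°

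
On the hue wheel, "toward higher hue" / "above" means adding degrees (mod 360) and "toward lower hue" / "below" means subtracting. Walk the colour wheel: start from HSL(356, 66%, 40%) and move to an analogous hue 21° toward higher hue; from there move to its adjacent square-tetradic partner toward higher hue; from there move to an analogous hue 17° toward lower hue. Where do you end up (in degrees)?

356 + 21 = 377 → 377 − 360 = 17°   (analog 21° ↑)
17 + 90 = 107°   (square ↑)
107 − 17 = 90°   (analog 17° ↓)

90°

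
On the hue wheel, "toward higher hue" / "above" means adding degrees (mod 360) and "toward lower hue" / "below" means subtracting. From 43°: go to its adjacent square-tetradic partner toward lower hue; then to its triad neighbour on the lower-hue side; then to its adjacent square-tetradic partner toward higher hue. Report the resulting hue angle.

43 − 90 = -47 → -47 + 360 = 313°   (square ↓)
313 − 120 = 193°   (triadic ↓)
193 + 90 = 283°   (square ↑)

283°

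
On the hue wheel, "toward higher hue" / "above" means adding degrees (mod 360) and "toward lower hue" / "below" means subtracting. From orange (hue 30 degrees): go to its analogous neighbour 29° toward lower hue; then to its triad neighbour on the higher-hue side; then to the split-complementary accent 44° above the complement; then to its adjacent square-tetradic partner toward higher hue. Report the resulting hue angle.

−29° (analog 29° ↓): 30 − 29 = 1°
+120° (triadic ↑): 1 + 120 = 121°
+224° (split-comp 44° ↑): 121 + 224 = 345°
+90° (square ↑): 345 + 90 = 435 → 435 − 360 = 75°

75°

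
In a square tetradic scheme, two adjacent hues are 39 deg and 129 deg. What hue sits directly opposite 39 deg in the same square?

A square tetradic scheme places four hues 90° apart; opposite corners are 180° apart.
39 + 180 = 219°

219°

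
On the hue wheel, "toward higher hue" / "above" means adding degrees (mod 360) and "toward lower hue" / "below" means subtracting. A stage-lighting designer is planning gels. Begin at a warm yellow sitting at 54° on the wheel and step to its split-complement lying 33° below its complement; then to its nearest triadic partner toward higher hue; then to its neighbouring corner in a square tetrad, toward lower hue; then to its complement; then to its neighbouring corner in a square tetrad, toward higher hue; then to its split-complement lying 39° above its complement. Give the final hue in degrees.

0°

54 + 147 = 201°   (split-comp 33° ↓)
201 + 120 = 321°   (triadic ↑)
321 − 90 = 231°   (square ↓)
231 + 180 = 411 → 411 − 360 = 51°   (complement)
51 + 90 = 141°   (square ↑)
141 + 219 = 360 → 360 − 360 = 0°   (split-comp 39° ↑)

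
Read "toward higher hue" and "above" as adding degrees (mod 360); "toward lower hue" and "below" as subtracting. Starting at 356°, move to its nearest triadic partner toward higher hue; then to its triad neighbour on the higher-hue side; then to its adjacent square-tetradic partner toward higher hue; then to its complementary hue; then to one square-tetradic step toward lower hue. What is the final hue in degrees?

56°

356 + 120 = 476 → 476 − 360 = 116°   (triadic ↑)
116 + 120 = 236°   (triadic ↑)
236 + 90 = 326°   (square ↑)
326 + 180 = 506 → 506 − 360 = 146°   (complement)
146 − 90 = 56°   (square ↓)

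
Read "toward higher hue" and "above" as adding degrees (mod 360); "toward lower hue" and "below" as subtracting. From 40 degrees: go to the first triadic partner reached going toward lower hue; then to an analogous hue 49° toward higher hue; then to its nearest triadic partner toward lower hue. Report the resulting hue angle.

209°

−120° (triadic ↓): 40 − 120 = -80 → -80 + 360 = 280°
+49° (analog 49° ↑): 280 + 49 = 329°
−120° (triadic ↓): 329 − 120 = 209°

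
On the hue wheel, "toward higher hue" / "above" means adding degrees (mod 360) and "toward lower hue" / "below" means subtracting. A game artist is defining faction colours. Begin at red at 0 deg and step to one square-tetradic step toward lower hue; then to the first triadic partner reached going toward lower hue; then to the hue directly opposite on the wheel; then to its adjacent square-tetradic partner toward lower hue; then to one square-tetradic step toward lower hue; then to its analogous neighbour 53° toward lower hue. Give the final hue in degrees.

97°

−90° (square ↓): 0 − 90 = -90 → -90 + 360 = 270°
−120° (triadic ↓): 270 − 120 = 150°
+180° (complement): 150 + 180 = 330°
−90° (square ↓): 330 − 90 = 240°
−90° (square ↓): 240 − 90 = 150°
−53° (analog 53° ↓): 150 − 53 = 97°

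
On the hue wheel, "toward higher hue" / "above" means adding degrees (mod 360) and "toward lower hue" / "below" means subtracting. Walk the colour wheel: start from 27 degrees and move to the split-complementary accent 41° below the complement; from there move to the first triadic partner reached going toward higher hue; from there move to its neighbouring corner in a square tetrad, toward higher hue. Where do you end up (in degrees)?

+139° (split-comp 41° ↓): 27 + 139 = 166°
+120° (triadic ↑): 166 + 120 = 286°
+90° (square ↑): 286 + 90 = 376 → 376 − 360 = 16°

16°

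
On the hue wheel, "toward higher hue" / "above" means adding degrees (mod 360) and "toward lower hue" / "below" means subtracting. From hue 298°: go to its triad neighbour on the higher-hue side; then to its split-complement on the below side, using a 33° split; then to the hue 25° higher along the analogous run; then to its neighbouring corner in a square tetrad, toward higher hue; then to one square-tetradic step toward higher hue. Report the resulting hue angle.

50°

triadic ↑ +120°: 298 + 120 = 418 → 418 − 360 = 58°
split-comp 33° ↓ +147°: 58 + 147 = 205°
analog 25° ↑ +25°: 205 + 25 = 230°
square ↑ +90°: 230 + 90 = 320°
square ↑ +90°: 320 + 90 = 410 → 410 − 360 = 50°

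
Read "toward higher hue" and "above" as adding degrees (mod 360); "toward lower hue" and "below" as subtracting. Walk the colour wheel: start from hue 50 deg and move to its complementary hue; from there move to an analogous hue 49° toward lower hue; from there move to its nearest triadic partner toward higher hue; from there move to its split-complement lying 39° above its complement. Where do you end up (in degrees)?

160°

+180° (complement): 50 + 180 = 230°
−49° (analog 49° ↓): 230 − 49 = 181°
+120° (triadic ↑): 181 + 120 = 301°
+219° (split-comp 39° ↑): 301 + 219 = 520 → 520 − 360 = 160°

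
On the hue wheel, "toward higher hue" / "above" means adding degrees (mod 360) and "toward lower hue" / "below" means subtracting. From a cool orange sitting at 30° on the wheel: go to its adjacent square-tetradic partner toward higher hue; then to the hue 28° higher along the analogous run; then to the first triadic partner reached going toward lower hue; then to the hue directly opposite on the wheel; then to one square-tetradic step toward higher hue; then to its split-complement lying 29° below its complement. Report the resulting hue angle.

30 + 90 = 120°   (square ↑)
120 + 28 = 148°   (analog 28° ↑)
148 − 120 = 28°   (triadic ↓)
28 + 180 = 208°   (complement)
208 + 90 = 298°   (square ↑)
298 + 151 = 449 → 449 − 360 = 89°   (split-comp 29° ↓)

89°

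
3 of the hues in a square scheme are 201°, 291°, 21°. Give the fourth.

A square tetradic scheme places four hues every 90°.
The full set through 21° is {21°, 111°, 201°, 291°}.
Given {21°, 201°, 291°}, the missing hue is 111°.

111°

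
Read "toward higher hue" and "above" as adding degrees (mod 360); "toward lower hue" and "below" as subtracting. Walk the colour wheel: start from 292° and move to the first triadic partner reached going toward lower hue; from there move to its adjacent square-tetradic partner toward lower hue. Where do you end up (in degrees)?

−120° (triadic ↓): 292 − 120 = 172°
−90° (square ↓): 172 − 90 = 82°

82°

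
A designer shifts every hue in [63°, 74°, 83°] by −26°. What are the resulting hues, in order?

63 − 26 = 37°
74 − 26 = 48°
83 − 26 = 57°

37°, 48°, 57°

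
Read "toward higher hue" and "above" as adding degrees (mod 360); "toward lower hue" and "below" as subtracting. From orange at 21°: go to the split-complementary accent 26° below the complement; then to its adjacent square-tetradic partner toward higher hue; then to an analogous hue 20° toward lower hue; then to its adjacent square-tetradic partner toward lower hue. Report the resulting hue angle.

split-comp 26° ↓ +154°: 21 + 154 = 175°
square ↑ +90°: 175 + 90 = 265°
analog 20° ↓ −20°: 265 − 20 = 245°
square ↓ −90°: 245 − 90 = 155°

155°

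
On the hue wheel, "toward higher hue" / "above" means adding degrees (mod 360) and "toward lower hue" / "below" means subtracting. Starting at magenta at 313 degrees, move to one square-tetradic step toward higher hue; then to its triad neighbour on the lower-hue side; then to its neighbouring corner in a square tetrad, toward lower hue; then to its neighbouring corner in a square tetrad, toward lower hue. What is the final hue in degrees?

103°

+90° (square ↑): 313 + 90 = 403 → 403 − 360 = 43°
−120° (triadic ↓): 43 − 120 = -77 → -77 + 360 = 283°
−90° (square ↓): 283 − 90 = 193°
−90° (square ↓): 193 − 90 = 103°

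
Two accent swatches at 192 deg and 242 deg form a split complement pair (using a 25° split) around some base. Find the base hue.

37°

The accents sit 25° either side of the complement, so the complement is their short-arc midpoint on the wheel.
Short-arc midpoint of 192° and 242°: 217°.
Base is 180° from the complement: 217 − 180 = 37°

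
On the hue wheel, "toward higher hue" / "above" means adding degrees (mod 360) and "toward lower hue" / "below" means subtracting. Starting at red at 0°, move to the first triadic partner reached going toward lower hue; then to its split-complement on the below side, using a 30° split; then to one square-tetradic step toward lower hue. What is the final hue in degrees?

300°

triadic ↓ −120°: 0 − 120 = -120 → -120 + 360 = 240°
split-comp 30° ↓ +150°: 240 + 150 = 390 → 390 − 360 = 30°
square ↓ −90°: 30 − 90 = -60 → -60 + 360 = 300°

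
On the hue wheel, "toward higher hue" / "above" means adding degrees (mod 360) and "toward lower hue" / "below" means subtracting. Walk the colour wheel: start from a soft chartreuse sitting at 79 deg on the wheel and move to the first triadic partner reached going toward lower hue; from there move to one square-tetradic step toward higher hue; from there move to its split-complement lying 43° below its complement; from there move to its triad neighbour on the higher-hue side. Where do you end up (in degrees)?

306°

−120° (triadic ↓): 79 − 120 = -41 → -41 + 360 = 319°
+90° (square ↑): 319 + 90 = 409 → 409 − 360 = 49°
+137° (split-comp 43° ↓): 49 + 137 = 186°
+120° (triadic ↑): 186 + 120 = 306°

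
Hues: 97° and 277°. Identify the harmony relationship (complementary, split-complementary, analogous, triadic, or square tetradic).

Sort the hues: 97°, 277°.
Successive gaps around the wheel: 180°, 180°.
Two hues 180° apart are complementary.

complementary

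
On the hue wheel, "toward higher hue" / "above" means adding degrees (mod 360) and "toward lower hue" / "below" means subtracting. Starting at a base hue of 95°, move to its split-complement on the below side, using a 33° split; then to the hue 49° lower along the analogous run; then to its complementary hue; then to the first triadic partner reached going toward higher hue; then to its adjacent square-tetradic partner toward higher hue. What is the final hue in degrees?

95 + 147 = 242°   (split-comp 33° ↓)
242 − 49 = 193°   (analog 49° ↓)
193 + 180 = 373 → 373 − 360 = 13°   (complement)
13 + 120 = 133°   (triadic ↑)
133 + 90 = 223°   (square ↑)

223°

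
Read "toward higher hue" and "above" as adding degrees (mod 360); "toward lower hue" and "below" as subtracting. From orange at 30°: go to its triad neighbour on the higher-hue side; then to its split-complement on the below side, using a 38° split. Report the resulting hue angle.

292°

30 + 120 = 150°   (triadic ↑)
150 + 142 = 292°   (split-comp 38° ↓)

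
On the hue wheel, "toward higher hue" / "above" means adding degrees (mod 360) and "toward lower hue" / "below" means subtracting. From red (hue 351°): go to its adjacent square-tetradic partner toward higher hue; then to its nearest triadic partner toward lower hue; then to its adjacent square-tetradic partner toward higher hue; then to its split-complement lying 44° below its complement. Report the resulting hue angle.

187°

+90° (square ↑): 351 + 90 = 441 → 441 − 360 = 81°
−120° (triadic ↓): 81 − 120 = -39 → -39 + 360 = 321°
+90° (square ↑): 321 + 90 = 411 → 411 − 360 = 51°
+136° (split-comp 44° ↓): 51 + 136 = 187°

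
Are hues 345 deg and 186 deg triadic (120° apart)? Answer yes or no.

Angular distance: |345 − 186| = 159 = 159°.
Triadic (120° apart) requires 120°.

no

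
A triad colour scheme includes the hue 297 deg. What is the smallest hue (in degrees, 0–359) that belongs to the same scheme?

A triad places three hues 120° apart.
The full set through 297° is {57°, 177°, 297°}.

57°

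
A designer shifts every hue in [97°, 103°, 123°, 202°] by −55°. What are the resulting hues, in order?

42°, 48°, 68°, 147°

97 − 55 = 42°
103 − 55 = 48°
123 − 55 = 68°
202 − 55 = 147°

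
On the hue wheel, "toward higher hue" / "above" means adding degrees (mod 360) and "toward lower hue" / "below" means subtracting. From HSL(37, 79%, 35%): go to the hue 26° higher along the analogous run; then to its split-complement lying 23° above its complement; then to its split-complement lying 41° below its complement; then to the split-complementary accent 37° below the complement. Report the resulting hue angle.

37 + 26 = 63°   (analog 26° ↑)
63 + 203 = 266°   (split-comp 23° ↑)
266 + 139 = 405 → 405 − 360 = 45°   (split-comp 41° ↓)
45 + 143 = 188°   (split-comp 37° ↓)

188°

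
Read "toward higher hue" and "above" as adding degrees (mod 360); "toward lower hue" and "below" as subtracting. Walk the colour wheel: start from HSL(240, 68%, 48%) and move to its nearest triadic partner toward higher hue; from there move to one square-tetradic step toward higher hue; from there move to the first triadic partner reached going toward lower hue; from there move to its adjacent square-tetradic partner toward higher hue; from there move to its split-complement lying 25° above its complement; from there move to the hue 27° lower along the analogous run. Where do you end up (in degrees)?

238°

240 + 120 = 360 → 360 − 360 = 0°   (triadic ↑)
0 + 90 = 90°   (square ↑)
90 − 120 = -30 → -30 + 360 = 330°   (triadic ↓)
330 + 90 = 420 → 420 − 360 = 60°   (square ↑)
60 + 205 = 265°   (split-comp 25° ↑)
265 − 27 = 238°   (analog 27° ↓)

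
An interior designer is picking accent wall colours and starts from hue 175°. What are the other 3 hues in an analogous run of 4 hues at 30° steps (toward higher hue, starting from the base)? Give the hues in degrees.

205°, 235° and 265°

Analogous hues sit every 30° along the wheel.
175 + 30 = 205°
175 + 60 = 235°
175 + 90 = 265°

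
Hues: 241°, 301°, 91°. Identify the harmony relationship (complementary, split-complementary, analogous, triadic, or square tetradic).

split-complementary

Sort the hues: 91°, 241°, 301°.
Successive gaps around the wheel: 150°, 60°, 150°.
Two 150° gaps and one 60° gap — a base hue opposite a pair of accents 30° either side of its complement — is the split-complementary pattern.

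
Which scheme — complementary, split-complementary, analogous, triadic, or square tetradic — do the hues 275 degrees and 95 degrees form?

complementary

Sort the hues: 95°, 275°.
Successive gaps around the wheel: 180°, 180°.
Two hues 180° apart are complementary.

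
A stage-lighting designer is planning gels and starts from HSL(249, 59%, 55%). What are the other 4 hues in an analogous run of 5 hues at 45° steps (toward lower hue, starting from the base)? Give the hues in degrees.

204°, 159°, 114°, 69°

Analogous hues sit every 45° along the wheel.
249 − 45 = 204°
249 − 90 = 159°
249 − 135 = 114°
249 − 180 = 69°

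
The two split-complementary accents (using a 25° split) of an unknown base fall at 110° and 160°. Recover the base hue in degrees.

315°

The accents sit 25° either side of the complement, so the complement is their short-arc midpoint on the wheel.
Short-arc midpoint of 110° and 160°: 135°.
Base is 180° from the complement: 135 − 180 = -45 → -45 + 360 = 315°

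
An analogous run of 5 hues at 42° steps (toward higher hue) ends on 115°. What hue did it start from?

4 steps of 42° (toward higher hue) give a net shift of +168°.
Start = end − shift: 115 − 168 = -53 → -53 + 360 = 307°

307°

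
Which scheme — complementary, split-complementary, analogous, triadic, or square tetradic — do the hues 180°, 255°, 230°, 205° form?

analogous

Sort the hues: 180°, 205°, 230°, 255°.
Successive gaps around the wheel: 25°, 25°, 25°, 285°.
A run of hues at equal small steps (25°) with one large closing gap is an analogous group.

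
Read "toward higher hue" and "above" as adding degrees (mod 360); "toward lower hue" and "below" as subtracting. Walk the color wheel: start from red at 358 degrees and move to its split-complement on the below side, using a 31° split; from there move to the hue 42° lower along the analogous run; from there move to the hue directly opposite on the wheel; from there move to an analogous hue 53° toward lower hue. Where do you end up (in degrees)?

358 + 149 = 507 → 507 − 360 = 147°   (split-comp 31° ↓)
147 − 42 = 105°   (analog 42° ↓)
105 + 180 = 285°   (complement)
285 − 53 = 232°   (analog 53° ↓)

232°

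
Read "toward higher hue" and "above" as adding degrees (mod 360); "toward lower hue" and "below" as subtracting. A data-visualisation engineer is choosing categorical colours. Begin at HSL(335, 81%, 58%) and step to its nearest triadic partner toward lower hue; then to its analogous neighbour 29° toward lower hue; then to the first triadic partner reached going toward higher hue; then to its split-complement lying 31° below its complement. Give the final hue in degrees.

335 − 120 = 215°   (triadic ↓)
215 − 29 = 186°   (analog 29° ↓)
186 + 120 = 306°   (triadic ↑)
306 + 149 = 455 → 455 − 360 = 95°   (split-comp 31° ↓)

95°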